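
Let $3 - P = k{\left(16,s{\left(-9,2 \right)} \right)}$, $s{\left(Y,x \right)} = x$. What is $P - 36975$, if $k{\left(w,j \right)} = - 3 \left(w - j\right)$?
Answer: $-36930$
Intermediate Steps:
$k{\left(w,j \right)} = - 3 w + 3 j$
$P = 45$ ($P = 3 - \left(\left(-3\right) 16 + 3 \cdot 2\right) = 3 - \left(-48 + 6\right) = 3 - -42 = 3 + 42 = 45$)
$P - 36975 = 45 - 36975 = -36930$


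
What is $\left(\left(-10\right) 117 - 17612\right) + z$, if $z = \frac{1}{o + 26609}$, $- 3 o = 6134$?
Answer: $- \frac{1384101923}{73693} \approx -18782.0$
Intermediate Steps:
$o = - \frac{6134}{3}$ ($o = \left(- \frac{1}{3}\right) 6134 = - \frac{6134}{3} \approx -2044.7$)
$z = \frac{3}{73693}$ ($z = \frac{1}{- \frac{6134}{3} + 26609} = \frac{1}{\frac{73693}{3}} = \frac{3}{73693} \approx 4.0709 \cdot 10^{-5}$)
$\left(\left(-10\right) 117 - 17612\right) + z = \left(\left(-10\right) 117 - 17612\right) + \frac{3}{73693} = \left(-1170 - 17612\right) + \frac{3}{73693} = -18782 + \frac{3}{73693} = - \frac{1384101923}{73693}$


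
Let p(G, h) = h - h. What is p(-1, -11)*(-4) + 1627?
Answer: 1627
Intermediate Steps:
p(G, h) = 0
p(-1, -11)*(-4) + 1627 = 0*(-4) + 1627 = 0 + 1627 = 1627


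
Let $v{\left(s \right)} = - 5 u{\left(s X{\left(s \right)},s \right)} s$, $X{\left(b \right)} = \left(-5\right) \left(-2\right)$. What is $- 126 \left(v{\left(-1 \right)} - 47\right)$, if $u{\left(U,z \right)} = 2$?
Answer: $4662$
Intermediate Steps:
$X{\left(b \right)} = 10$
$v{\left(s \right)} = - 10 s$ ($v{\left(s \right)} = \left(-5\right) 2 s = - 10 s$)
$- 126 \left(v{\left(-1 \right)} - 47\right) = - 126 \left(\left(-10\right) \left(-1\right) - 47\right) = - 126 \left(10 - 47\right) = \left(-126\right) \left(-37\right) = 4662$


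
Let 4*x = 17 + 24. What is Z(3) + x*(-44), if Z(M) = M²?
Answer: -442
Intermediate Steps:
x = 41/4 (x = (17 + 24)/4 = (¼)*41 = 41/4 ≈ 10.250)
Z(3) + x*(-44) = 3² + (41/4)*(-44) = 9 - 451 = -442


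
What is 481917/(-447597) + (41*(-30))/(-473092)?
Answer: -37906755509/35292426654 ≈ -1.0741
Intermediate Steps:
481917/(-447597) + (41*(-30))/(-473092) = 481917*(-1/447597) - 1230*(-1/473092) = -160639/149199 + 615/236546 = -37906755509/35292426654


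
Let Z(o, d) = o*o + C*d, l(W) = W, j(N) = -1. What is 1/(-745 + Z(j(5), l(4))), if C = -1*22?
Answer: -1/832 ≈ -0.0012019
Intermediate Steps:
C = -22
Z(o, d) = o**2 - 22*d (Z(o, d) = o*o - 22*d = o**2 - 22*d)
1/(-745 + Z(j(5), l(4))) = 1/(-745 + ((-1)**2 - 22*4)) = 1/(-745 + (1 - 88)) = 1/(-745 - 87) = 1/(-832) = -1/832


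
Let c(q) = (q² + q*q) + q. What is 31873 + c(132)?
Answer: 66853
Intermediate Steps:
c(q) = q + 2*q² (c(q) = (q² + q²) + q = 2*q² + q = q + 2*q²)
31873 + c(132) = 31873 + 132*(1 + 2*132) = 31873 + 132*(1 + 264) = 31873 + 132*265 = 31873 + 34980 = 66853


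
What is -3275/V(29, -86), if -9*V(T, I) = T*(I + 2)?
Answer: -9825/812 ≈ -12.100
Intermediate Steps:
V(T, I) = -T*(2 + I)/9 (V(T, I) = -T*(I + 2)/9 = -T*(2 + I)/9)
-3275/V(29, -86) = -3275*(-9/(29*(2 - 86))) = -3275/((-⅑*29*(-84))) = -3275/812/3 = -3275*3/812 = -9825/812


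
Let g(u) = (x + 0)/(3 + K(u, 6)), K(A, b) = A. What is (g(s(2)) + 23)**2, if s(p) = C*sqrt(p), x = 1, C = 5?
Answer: 883650/1681 + 9400*sqrt(2)/1681 ≈ 533.58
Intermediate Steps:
s(p) = 5*sqrt(p)
g(u) = 1/(3 + u) (g(u) = (1 + 0)/(3 + u) = 1/(3 + u))
(g(s(2)) + 23)**2 = (1/(3 + 5*sqrt(2)) + 23)**2 = (23 + 1/(3 + 5*sqrt(2)))**2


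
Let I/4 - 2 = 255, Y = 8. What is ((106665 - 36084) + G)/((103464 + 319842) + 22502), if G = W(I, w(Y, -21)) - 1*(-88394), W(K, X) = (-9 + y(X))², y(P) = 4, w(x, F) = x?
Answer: 19875/55726 ≈ 0.35666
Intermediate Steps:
I = 1028 (I = 8 + 4*255 = 8 + 1020 = 1028)
W(K, X) = 25 (W(K, X) = (-9 + 4)² = (-5)² = 25)
G = 88419 (G = 25 - 1*(-88394) = 25 + 88394 = 88419)
((106665 - 36084) + G)/((103464 + 319842) + 22502) = ((106665 - 36084) + 88419)/((103464 + 319842) + 22502) = (70581 + 88419)/(423306 + 22502) = 159000/445808 = 159000*(1/445808) = 19875/55726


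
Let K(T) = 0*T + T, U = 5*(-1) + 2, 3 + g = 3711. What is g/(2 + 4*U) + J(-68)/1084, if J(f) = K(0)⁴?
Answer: -1854/5 ≈ -370.80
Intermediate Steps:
g = 3708 (g = -3 + 3711 = 3708)
U = -3 (U = -5 + 2 = -3)
K(T) = T (K(T) = 0 + T = T)
J(f) = 0 (J(f) = 0⁴ = 0)
g/(2 + 4*U) + J(-68)/1084 = 3708/(2 + 4*(-3)) + 0/1084 = 3708/(2 - 12) + 0*(1/1084) = 3708/(-10) + 0 = 3708*(-⅒) + 0 = -1854/5 + 0 = -1854/5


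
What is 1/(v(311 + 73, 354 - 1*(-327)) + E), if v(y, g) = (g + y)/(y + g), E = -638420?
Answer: -1/638419 ≈ -1.5664e-6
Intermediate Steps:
v(y, g) = 1 (v(y, g) = (g + y)/(g + y) = 1)
1/(v(311 + 73, 354 - 1*(-327)) + E) = 1/(1 - 638420) = 1/(-638419) = -1/638419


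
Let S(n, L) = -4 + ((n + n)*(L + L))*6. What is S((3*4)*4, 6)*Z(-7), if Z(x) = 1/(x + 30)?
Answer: 6908/23 ≈ 300.35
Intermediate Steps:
Z(x) = 1/(30 + x)
S(n, L) = -4 + 24*L*n (S(n, L) = -4 + ((2*n)*(2*L))*6 = -4 + (4*L*n)*6 = -4 + 24*L*n)
S((3*4)*4, 6)*Z(-7) = (-4 + 24*6*((3*4)*4))/(30 - 7) = (-4 + 24*6*(12*4))/23 = (-4 + 24*6*48)*(1/23) = (-4 + 6912)*(1/23) = 6908*(1/23) = 6908/23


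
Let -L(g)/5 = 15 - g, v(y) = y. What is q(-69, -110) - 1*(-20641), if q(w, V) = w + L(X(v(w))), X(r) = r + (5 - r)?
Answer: 20522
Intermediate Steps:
X(r) = 5
L(g) = -75 + 5*g (L(g) = -5*(15 - g) = -75 + 5*g)
q(w, V) = -50 + w (q(w, V) = w + (-75 + 5*5) = w + (-75 + 25) = w - 50 = -50 + w)
q(-69, -110) - 1*(-20641) = (-50 - 69) - 1*(-20641) = -119 + 20641 = 20522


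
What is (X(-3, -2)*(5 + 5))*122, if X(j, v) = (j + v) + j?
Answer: -9760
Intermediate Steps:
X(j, v) = v + 2*j
(X(-3, -2)*(5 + 5))*122 = ((-2 + 2*(-3))*(5 + 5))*122 = ((-2 - 6)*10)*122 = -8*10*122 = -80*122 = -9760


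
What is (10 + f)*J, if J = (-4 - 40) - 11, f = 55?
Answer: -3575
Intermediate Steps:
J = -55 (J = -44 - 11 = -55)
(10 + f)*J = (10 + 55)*(-55) = 65*(-55) = -3575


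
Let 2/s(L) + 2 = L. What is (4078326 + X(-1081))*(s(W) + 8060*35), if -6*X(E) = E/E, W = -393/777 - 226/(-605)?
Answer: 384391996590952175/334111 ≈ 1.1505e+12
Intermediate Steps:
W = -20721/156695 (W = -393*1/777 - 226*(-1/605) = -131/259 + 226/605 = -20721/156695 ≈ -0.13224)
s(L) = 2/(-2 + L)
X(E) = -⅙ (X(E) = -E/(6*E) = -⅙*1 = -⅙)
(4078326 + X(-1081))*(s(W) + 8060*35) = (4078326 - ⅙)*(2/(-2 - 20721/156695) + 8060*35) = 24469955*(2/(-334111/156695) + 282100)/6 = 24469955*(2*(-156695/334111) + 282100)/6 = 24469955*(-313390/334111 + 282100)/6 = (24469955/6)*(94252399710/334111) = 384391996590952175/334111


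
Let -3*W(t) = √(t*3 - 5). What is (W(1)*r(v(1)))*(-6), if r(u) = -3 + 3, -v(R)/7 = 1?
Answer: 0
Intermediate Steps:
v(R) = -7 (v(R) = -7*1 = -7)
r(u) = 0
W(t) = -√(-5 + 3*t)/3 (W(t) = -√(t*3 - 5)/3 = -√(3*t - 5)/3 = -√(-5 + 3*t)/3)
(W(1)*r(v(1)))*(-6) = (-√(-5 + 3*1)/3*0)*(-6) = (-√(-5 + 3)/3*0)*(-6) = (-I*√2/3*0)*(-6) = 0*(-6) = 0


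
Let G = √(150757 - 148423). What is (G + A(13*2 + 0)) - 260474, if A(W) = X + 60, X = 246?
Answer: -260168 + √2334 ≈ -2.6012e+5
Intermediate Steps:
A(W) = 306 (A(W) = 246 + 60 = 306)
G = √2334 ≈ 48.311
(G + A(13*2 + 0)) - 260474 = (√2334 + 306) - 260474 = (306 + √2334) - 260474 = -260168 + √2334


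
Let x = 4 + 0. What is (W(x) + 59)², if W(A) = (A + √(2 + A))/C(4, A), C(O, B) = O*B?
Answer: (948 + √6)²/256 ≈ 3528.7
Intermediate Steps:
C(O, B) = B*O
x = 4
W(A) = (A + √(2 + A))/(4*A) (W(A) = (A + √(2 + A))/((A*4)) = (A + √(2 + A))/((4*A)) = (A + √(2 + A))*(1/(4*A)) = (A + √(2 + A))/(4*A))
(W(x) + 59)² = ((¼)*(4 + √(2 + 4))/4 + 59)² = ((¼)*(¼)*(4 + √6) + 59)² = ((¼ + √6/16) + 59)² = (237/4 + √6/16)²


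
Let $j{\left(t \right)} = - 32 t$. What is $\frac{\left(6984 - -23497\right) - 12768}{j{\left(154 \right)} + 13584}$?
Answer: $\frac{17713}{8656} \approx 2.0463$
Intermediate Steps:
$\frac{\left(6984 - -23497\right) - 12768}{j{\left(154 \right)} + 13584} = \frac{\left(6984 - -23497\right) - 12768}{\left(-32\right) 154 + 13584} = \frac{\left(6984 + 23497\right) - 12768}{-4928 + 13584} = \frac{30481 - 12768}{8656} = 17713 \cdot \frac{1}{8656} = \frac{17713}{8656}$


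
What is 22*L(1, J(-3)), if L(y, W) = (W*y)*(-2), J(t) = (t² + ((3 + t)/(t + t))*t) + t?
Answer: -264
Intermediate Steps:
J(t) = 3/2 + t² + 3*t/2 (J(t) = (t² + ((3 + t)/((2*t)))*t) + t = (t² + ((3 + t)*(1/(2*t)))*t) + t = (t² + ((3 + t)/(2*t))*t) + t = (t² + (3/2 + t/2)) + t = (3/2 + t² + t/2) + t = 3/2 + t² + 3*t/2)
L(y, W) = -2*W*y
22*L(1, J(-3)) = 22*(-2*(3/2 + (-3)² + (3/2)*(-3))*1) = 22*(-2*(3/2 + 9 - 9/2)*1) = 22*(-2*6*1) = 22*(-12) = -264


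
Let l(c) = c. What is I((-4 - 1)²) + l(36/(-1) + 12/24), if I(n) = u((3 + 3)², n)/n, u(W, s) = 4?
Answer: -1767/50 ≈ -35.340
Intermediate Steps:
I(n) = 4/n
I((-4 - 1)²) + l(36/(-1) + 12/24) = 4/((-4 - 1)²) + (36/(-1) + 12/24) = 4/((-5)²) + (36*(-1) + 12*(1/24)) = 4/25 + (-36 + ½) = 4*(1/25) - 71/2 = 4/25 - 71/2 = -1767/50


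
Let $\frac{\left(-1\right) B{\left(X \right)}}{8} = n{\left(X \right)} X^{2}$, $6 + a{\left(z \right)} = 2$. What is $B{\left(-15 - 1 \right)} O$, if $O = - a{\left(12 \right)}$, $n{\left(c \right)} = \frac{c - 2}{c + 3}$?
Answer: $- \frac{147456}{13} \approx -11343.0$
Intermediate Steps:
$a{\left(z \right)} = -4$ ($a{\left(z \right)} = -6 + 2 = -4$)
$n{\left(c \right)} = \frac{-2 + c}{3 + c}$
$O = 4$ ($O = \left(-1\right) \left(-4\right) = 4$)
$B{\left(X \right)} = - \frac{8 X^{2} \left(-2 + X\right)}{3 + X}$ ($B{\left(X \right)} = - 8 \frac{-2 + X}{3 + X} X^{2} = - 8 \frac{X^{2} \left(-2 + X\right)}{3 + X} = - \frac{8 X^{2} \left(-2 + X\right)}{3 + X}$)
$B{\left(-15 - 1 \right)} O = \frac{8 \left(-15 - 1\right)^{2} \left(2 - \left(-15 - 1\right)\right)}{3 - 16} \cdot 4 = \frac{8 \left(-16\right)^{2} \left(2 - -16\right)}{3 - 16} \cdot 4 = 8 \cdot 256 \frac{1}{-13} \left(2 + 16\right) 4 = 8 \cdot 256 \left(- \frac{1}{13}\right) 18 \cdot 4 = \left(- \frac{36864}{13}\right) 4 = - \frac{147456}{13}$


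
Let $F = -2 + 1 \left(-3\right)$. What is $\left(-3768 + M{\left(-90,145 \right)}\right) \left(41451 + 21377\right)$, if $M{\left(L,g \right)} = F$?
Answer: $-237050044$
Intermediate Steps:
$F = -5$ ($F = -2 - 3 = -5$)
$M{\left(L,g \right)} = -5$
$\left(-3768 + M{\left(-90,145 \right)}\right) \left(41451 + 21377\right) = \left(-3768 - 5\right) \left(41451 + 21377\right) = \left(-3773\right) 62828 = -237050044$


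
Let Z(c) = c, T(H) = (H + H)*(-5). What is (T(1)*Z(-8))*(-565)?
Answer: -45200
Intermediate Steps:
T(H) = -10*H (T(H) = (2*H)*(-5) = -10*H)
(T(1)*Z(-8))*(-565) = (-10*1*(-8))*(-565) = -10*(-8)*(-565) = 80*(-565) = -45200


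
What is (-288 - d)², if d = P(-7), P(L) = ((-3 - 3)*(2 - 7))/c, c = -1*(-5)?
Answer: 86436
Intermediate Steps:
c = 5
P(L) = 6 (P(L) = ((-3 - 3)*(2 - 7))/5 = -6*(-5)*(⅕) = 30*(⅕) = 6)
d = 6
(-288 - d)² = (-288 - 1*6)² = (-288 - 6)² = (-294)² = 86436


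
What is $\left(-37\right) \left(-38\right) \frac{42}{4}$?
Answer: $14763$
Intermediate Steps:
$\left(-37\right) \left(-38\right) \frac{42}{4} = 1406 \cdot 42 \cdot \frac{1}{4} = 1406 \cdot \frac{21}{2} = 14763$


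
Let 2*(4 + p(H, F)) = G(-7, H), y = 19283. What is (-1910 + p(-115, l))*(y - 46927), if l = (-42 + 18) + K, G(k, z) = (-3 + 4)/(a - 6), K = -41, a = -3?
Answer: 476209366/9 ≈ 5.2912e+7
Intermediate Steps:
G(k, z) = -⅑ (G(k, z) = (-3 + 4)/(-3 - 6) = 1/(-9) = 1*(-⅑) = -⅑)
l = -65 (l = (-42 + 18) - 41 = -24 - 41 = -65)
p(H, F) = -73/18 (p(H, F) = -4 + (½)*(-⅑) = -4 - 1/18 = -73/18)
(-1910 + p(-115, l))*(y - 46927) = (-1910 - 73/18)*(19283 - 46927) = -34453/18*(-27644) = 476209366/9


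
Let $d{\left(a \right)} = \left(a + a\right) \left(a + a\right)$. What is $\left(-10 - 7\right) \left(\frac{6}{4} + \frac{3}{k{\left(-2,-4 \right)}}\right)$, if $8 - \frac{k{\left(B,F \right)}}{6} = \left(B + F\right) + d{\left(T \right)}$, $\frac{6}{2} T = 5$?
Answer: $- \frac{1479}{52} \approx -28.442$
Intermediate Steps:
$T = \frac{5}{3}$ ($T = \frac{1}{3} \cdot 5 = \frac{5}{3} \approx 1.6667$)
$d{\left(a \right)} = 4 a^{2}$ ($d{\left(a \right)} = 2 a 2 a = 4 a^{2}$)
$k{\left(B,F \right)} = - \frac{56}{3} - 6 B - 6 F$ ($k{\left(B,F \right)} = 48 - 6 \left(\left(B + F\right) + 4 \left(\frac{5}{3}\right)^{2}\right) = 48 - 6 \left(\left(B + F\right) + 4 \cdot \frac{25}{9}\right) = 48 - 6 \left(\left(B + F\right) + \frac{100}{9}\right) = 48 - 6 \left(\frac{100}{9} + B + F\right) = 48 - \left(\frac{200}{3} + 6 B + 6 F\right) = - \frac{56}{3} - 6 B - 6 F$)
$\left(-10 - 7\right) \left(\frac{6}{4} + \frac{3}{k{\left(-2,-4 \right)}}\right) = \left(-10 - 7\right) \left(\frac{6}{4} + \frac{3}{- \frac{56}{3} - -12 - -24}\right) = - 17 \left(6 \cdot \frac{1}{4} + \frac{3}{- \frac{56}{3} + 12 + 24}\right) = - 17 \left(\frac{3}{2} + \frac{3}{\frac{52}{3}}\right) = - 17 \left(\frac{3}{2} + 3 \cdot \frac{3}{52}\right) = - 17 \left(\frac{3}{2} + \frac{9}{52}\right) = \left(-17\right) \frac{87}{52} = - \frac{1479}{52}$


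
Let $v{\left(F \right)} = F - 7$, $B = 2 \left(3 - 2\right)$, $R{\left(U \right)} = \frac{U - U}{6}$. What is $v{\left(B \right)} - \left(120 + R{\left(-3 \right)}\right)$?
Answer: $-125$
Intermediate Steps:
$R{\left(U \right)} = 0$ ($R{\left(U \right)} = 0 \cdot \frac{1}{6} = 0$)
$B = 2$ ($B = 2 \cdot 1 = 2$)
$v{\left(F \right)} = -7 + F$ ($v{\left(F \right)} = F - 7 = -7 + F$)
$v{\left(B \right)} - \left(120 + R{\left(-3 \right)}\right) = \left(-7 + 2\right) - \left(120 + 0\right) = -5 - 120 = -125$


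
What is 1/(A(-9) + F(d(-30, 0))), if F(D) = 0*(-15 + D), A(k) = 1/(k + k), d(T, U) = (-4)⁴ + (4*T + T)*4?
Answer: -18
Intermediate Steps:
d(T, U) = 256 + 20*T (d(T, U) = 256 + (5*T)*4 = 256 + 20*T)
A(k) = 1/(2*k)
F(D) = 0
1/(A(-9) + F(d(-30, 0))) = 1/((½)/(-9) + 0) = 1/((½)*(-⅑) + 0) = 1/(-1/18 + 0) = 1/(-1/18) = -18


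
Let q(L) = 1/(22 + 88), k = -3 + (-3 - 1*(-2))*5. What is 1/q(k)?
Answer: 110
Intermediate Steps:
k = -8 (k = -3 + (-3 + 2)*5 = -3 - 1*5 = -3 - 5 = -8)
q(L) = 1/110
1/q(k) = 1/(1/110) = 110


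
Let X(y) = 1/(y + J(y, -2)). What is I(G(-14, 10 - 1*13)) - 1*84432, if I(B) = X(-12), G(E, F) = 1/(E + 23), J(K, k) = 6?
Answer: -506593/6 ≈ -84432.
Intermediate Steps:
X(y) = 1/(6 + y) (X(y) = 1/(y + 6) = 1/(6 + y))
G(E, F) = 1/(23 + E)
I(B) = -⅙ (I(B) = 1/(6 - 12) = 1/(-6) = -⅙)
I(G(-14, 10 - 1*13)) - 1*84432 = -⅙ - 1*84432 = -⅙ - 84432 = -506593/6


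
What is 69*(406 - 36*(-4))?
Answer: 37950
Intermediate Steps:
69*(406 - 36*(-4)) = 69*(406 - 18*(-8)) = 69*(406 + 144) = 69*550 = 37950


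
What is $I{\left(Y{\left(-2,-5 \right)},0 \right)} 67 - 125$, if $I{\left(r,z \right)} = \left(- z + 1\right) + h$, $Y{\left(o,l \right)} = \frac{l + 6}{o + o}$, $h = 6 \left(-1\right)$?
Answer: $-460$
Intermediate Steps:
$h = -6$
$Y{\left(o,l \right)} = \frac{6 + l}{2 o}$
$I{\left(r,z \right)} = -5 - z$ ($I{\left(r,z \right)} = \left(- z + 1\right) - 6 = \left(1 - z\right) - 6 = -5 - z$)
$I{\left(Y{\left(-2,-5 \right)},0 \right)} 67 - 125 = \left(-5 - 0\right) 67 - 125 = \left(-5 + 0\right) 67 - 125 = \left(-5\right) 67 - 125 = -335 - 125 = -460$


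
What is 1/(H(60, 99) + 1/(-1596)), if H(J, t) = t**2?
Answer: 1596/15642395 ≈ 0.00010203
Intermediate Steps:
1/(H(60, 99) + 1/(-1596)) = 1/(99**2 + 1/(-1596)) = 1/(9801 - 1/1596) = 1/(15642395/1596) = 1596/15642395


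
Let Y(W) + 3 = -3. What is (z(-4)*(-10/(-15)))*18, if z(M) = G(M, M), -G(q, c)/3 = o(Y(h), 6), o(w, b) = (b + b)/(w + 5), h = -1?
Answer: 432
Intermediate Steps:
Y(W) = -6 (Y(W) = -3 - 3 = -6)
o(w, b) = 2*b/(5 + w) (o(w, b) = (2*b)/(5 + w) = 2*b/(5 + w))
G(q, c) = 36 (G(q, c) = -6*6/(5 - 6) = -6*6/(-1) = -6*6*(-1) = -3*(-12) = 36)
z(M) = 36
(z(-4)*(-10/(-15)))*18 = (36*(-10/(-15)))*18 = (36*(-10*(-1/15)))*18 = (36*(⅔))*18 = 24*18 = 432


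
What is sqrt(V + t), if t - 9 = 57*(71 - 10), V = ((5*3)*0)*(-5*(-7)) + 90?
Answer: 2*sqrt(894) ≈ 59.800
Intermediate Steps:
V = 90 (V = (15*0)*35 + 90 = 0*35 + 90 = 0 + 90 = 90)
t = 3486 (t = 9 + 57*(71 - 10) = 9 + 57*61 = 9 + 3477 = 3486)
sqrt(V + t) = sqrt(90 + 3486) = sqrt(3576) = 2*sqrt(894)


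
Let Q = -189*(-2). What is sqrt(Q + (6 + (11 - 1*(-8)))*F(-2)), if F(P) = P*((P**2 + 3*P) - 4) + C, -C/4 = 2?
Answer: sqrt(478) ≈ 21.863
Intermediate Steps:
Q = 378
C = -8 (C = -4*2 = -8)
F(P) = -8 + P*(-4 + P**2 + 3*P) (F(P) = P*((P**2 + 3*P) - 4) - 8 = P*(-4 + P**2 + 3*P) - 8 = -8 + P*(-4 + P**2 + 3*P))
sqrt(Q + (6 + (11 - 1*(-8)))*F(-2)) = sqrt(378 + (6 + (11 - 1*(-8)))*(-8 + (-2)**3 - 4*(-2) + 3*(-2)**2)) = sqrt(378 + (6 + (11 + 8))*(-8 - 8 + 8 + 3*4)) = sqrt(378 + (6 + 19)*(-8 - 8 + 8 + 12)) = sqrt(378 + 25*4) = sqrt(378 + 100) = sqrt(478)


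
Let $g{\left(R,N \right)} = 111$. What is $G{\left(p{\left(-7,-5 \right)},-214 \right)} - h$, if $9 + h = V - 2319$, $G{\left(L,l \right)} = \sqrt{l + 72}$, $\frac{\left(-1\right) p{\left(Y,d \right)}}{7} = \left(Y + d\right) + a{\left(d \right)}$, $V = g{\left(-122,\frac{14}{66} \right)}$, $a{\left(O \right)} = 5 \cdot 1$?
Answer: $2217 + i \sqrt{142} \approx 2217.0 + 11.916 i$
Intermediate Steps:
$a{\left(O \right)} = 5$
$V = 111$
$p{\left(Y,d \right)} = -35 - 7 Y - 7 d$ ($p{\left(Y,d \right)} = - 7 \left(\left(Y + d\right) + 5\right) = - 7 \left(5 + Y + d\right) = -35 - 7 Y - 7 d$)
$G{\left(L,l \right)} = \sqrt{72 + l}$
$h = -2217$ ($h = -9 + \left(111 - 2319\right) = -9 - 2208 = -2217$)
$G{\left(p{\left(-7,-5 \right)},-214 \right)} - h = \sqrt{72 - 214} - -2217 = \sqrt{-142} + 2217 = i \sqrt{142} + 2217 = 2217 + i \sqrt{142}$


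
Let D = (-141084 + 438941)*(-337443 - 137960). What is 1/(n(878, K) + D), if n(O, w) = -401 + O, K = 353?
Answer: -1/141602110894 ≈ -7.0620e-12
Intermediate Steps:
D = -141602111371 (D = 297857*(-475403) = -141602111371)
1/(n(878, K) + D) = 1/((-401 + 878) - 141602111371) = 1/(477 - 141602111371) = 1/(-141602110894) = -1/141602110894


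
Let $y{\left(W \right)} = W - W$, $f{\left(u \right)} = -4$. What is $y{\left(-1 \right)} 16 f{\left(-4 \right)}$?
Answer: $0$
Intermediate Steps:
$y{\left(W \right)} = 0$
$y{\left(-1 \right)} 16 f{\left(-4 \right)} = 0 \cdot 16 \left(-4\right) = 0 \left(-4\right) = 0$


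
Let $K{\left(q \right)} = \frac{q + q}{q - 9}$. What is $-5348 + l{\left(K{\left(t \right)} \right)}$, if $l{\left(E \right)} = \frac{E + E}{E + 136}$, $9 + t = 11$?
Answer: $- \frac{1267478}{237} \approx -5348.0$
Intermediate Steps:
$t = 2$ ($t = -9 + 11 = 2$)
$K{\left(q \right)} = \frac{2 q}{-9 + q}$
$l{\left(E \right)} = \frac{2 E}{136 + E}$
$-5348 + l{\left(K{\left(t \right)} \right)} = -5348 + \frac{2 \cdot 2 \cdot 2 \frac{1}{-9 + 2}}{136 + 2 \cdot 2 \frac{1}{-9 + 2}} = -5348 + \frac{2 \cdot 2 \cdot 2 \frac{1}{-7}}{136 + 2 \cdot 2 \frac{1}{-7}} = -5348 + \frac{2 \cdot 2 \cdot 2 \left(- \frac{1}{7}\right)}{136 + 2 \cdot 2 \left(- \frac{1}{7}\right)} = -5348 + 2 \left(- \frac{4}{7}\right) \frac{1}{136 - \frac{4}{7}} = -5348 + 2 \left(- \frac{4}{7}\right) \frac{1}{\frac{948}{7}} = -5348 + 2 \left(- \frac{4}{7}\right) \frac{7}{948} = -5348 - \frac{2}{237} = - \frac{1267478}{237}$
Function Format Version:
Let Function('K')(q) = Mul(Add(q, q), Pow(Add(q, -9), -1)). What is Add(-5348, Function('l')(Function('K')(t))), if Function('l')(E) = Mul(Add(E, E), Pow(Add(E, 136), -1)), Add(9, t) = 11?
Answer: Rational(-1267478, 237) ≈ -5348.0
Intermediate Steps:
t = 2 (t = Add(-9, 11) = 2)
Function('K')(q) = Mul(2, q, Pow(Add(-9, q), -1)) (Function('K')(q) = Mul(Mul(2, q), Pow(Add(-9, q), -1)) = Mul(2, q, Pow(Add(-9, q), -1)))
Function('l')(E) = Mul(2, E, Pow(Add(136, E), -1)) (Function('l')(E) = Mul(Mul(2, E), Pow(Add(136, E), -1)) = Mul(2, E, Pow(Add(136, E), -1)))
Add(-5348, Function('l')(Function('K')(t))) = Add(-5348, Mul(2, Mul(2, 2, Pow(Add(-9, 2), -1)), Pow(Add(136, Mul(2, 2, Pow(Add(-9, 2), -1))), -1))) = Add(-5348, Mul(2, Mul(2, 2, Pow(-7, -1)), Pow(Add(136, Mul(2, 2, Pow(-7, -1))), -1))) = Add(-5348, Mul(2, Mul(2, 2, Rational(-1, 7)), Pow(Add(136, Mul(2, 2, Rational(-1, 7))), -1))) = Add(-5348, Mul(2, Rational(-4, 7), Pow(Add(136, Rational(-4, 7)), -1))) = Add(-5348, Mul(2, Rational(-4, 7), Pow(Rational(948, 7), -1))) = Add(-5348, Mul(2, Rational(-4, 7), Rational(7, 948))) = Add(-5348, Rational(-2, 237)) = Rational(-1267478, 237)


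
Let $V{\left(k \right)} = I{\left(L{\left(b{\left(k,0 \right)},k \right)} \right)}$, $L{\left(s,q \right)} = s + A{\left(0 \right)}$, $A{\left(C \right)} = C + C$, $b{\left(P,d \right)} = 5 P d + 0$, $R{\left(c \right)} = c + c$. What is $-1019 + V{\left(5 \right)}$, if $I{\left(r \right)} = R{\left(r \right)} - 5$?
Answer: $-1024$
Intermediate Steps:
$R{\left(c \right)} = 2 c$
$b{\left(P,d \right)} = 5 P d$ ($b{\left(P,d \right)} = 5 P d + 0 = 5 P d$)
$A{\left(C \right)} = 2 C$
$L{\left(s,q \right)} = s$ ($L{\left(s,q \right)} = s + 2 \cdot 0 = s + 0 = s$)
$I{\left(r \right)} = -5 + 2 r$ ($I{\left(r \right)} = 2 r - 5 = -5 + 2 r$)
$V{\left(k \right)} = -5$ ($V{\left(k \right)} = -5 + 2 \cdot 5 k 0 = -5 + 2 \cdot 0 = -5 + 0 = -5$)
$-1019 + V{\left(5 \right)} = -1019 - 5 = -1024$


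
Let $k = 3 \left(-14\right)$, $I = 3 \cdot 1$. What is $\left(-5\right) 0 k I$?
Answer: $0$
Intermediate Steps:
$I = 3$
$k = -42$
$\left(-5\right) 0 k I = \left(-5\right) 0 \left(-42\right) 3 = 0 \left(-42\right) 3 = 0 \cdot 3 = 0$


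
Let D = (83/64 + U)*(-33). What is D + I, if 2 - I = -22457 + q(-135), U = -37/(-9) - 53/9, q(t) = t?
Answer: 4341095/192 ≈ 22610.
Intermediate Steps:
U = -16/9 (U = -37*(-⅑) - 53*⅑ = 37/9 - 53/9 = -16/9 ≈ -1.7778)
D = 3047/192 (D = (83/64 - 16/9)*(-33) = -277/576*(-33) = 3047/192 ≈ 15.870)
I = 22594 (I = 2 - (-22457 - 135) = 2 - 1*(-22592) = 2 + 22592 = 22594)
D + I = 3047/192 + 22594 = 4341095/192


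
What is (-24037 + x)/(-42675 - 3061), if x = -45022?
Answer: 69059/45736 ≈ 1.5099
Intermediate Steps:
(-24037 + x)/(-42675 - 3061) = (-24037 - 45022)/(-42675 - 3061) = -69059/(-45736) = -69059*(-1/45736) = 69059/45736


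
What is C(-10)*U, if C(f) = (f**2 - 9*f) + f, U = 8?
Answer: 1440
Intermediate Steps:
C(f) = f**2 - 8*f
C(-10)*U = -10*(-8 - 10)*8 = -10*(-18)*8 = 180*8 = 1440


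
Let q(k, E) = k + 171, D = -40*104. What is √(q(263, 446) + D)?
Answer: 9*I*√46 ≈ 61.041*I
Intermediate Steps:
D = -4160
q(k, E) = 171 + k
√(q(263, 446) + D) = √((171 + 263) - 4160) = √(434 - 4160) = √(-3726) = 9*I*√46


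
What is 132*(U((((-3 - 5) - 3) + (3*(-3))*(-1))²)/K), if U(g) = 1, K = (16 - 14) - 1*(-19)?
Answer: 44/7 ≈ 6.2857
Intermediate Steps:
K = 21 (K = 2 + 19 = 21)
132*(U((((-3 - 5) - 3) + (3*(-3))*(-1))²)/K) = 132*(1/21) = 44/7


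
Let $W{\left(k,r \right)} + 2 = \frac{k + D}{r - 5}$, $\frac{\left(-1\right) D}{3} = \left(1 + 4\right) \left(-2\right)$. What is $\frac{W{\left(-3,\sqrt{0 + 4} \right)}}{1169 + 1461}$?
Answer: $- \frac{11}{2630} \approx -0.0041825$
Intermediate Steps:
$D = 30$ ($D = - 3 \left(1 + 4\right) \left(-2\right) = - 3 \cdot 5 \left(-2\right) = \left(-3\right) \left(-10\right) = 30$)
$W{\left(k,r \right)} = -2 + \frac{30 + k}{-5 + r}$ ($W{\left(k,r \right)} = -2 + \frac{k + 30}{r - 5} = -2 + \frac{30 + k}{-5 + r}$)
$\frac{W{\left(-3,\sqrt{0 + 4} \right)}}{1169 + 1461} = \frac{\frac{1}{-5 + \sqrt{0 + 4}} \left(40 - 3 - 2 \sqrt{0 + 4}\right)}{1169 + 1461} = \frac{\frac{1}{-5 + \sqrt{4}} \left(40 - 3 - 2 \sqrt{4}\right)}{2630} = \frac{40 - 3 - 4}{-5 + 2} \cdot \frac{1}{2630} = \frac{40 - 3 - 4}{-3} \cdot \frac{1}{2630} = \left(- \frac{1}{3}\right) 33 \cdot \frac{1}{2630} = \left(-11\right) \frac{1}{2630} = - \frac{11}{2630}$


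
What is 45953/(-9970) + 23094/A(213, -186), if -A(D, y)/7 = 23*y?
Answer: -190976893/49760270 ≈ -3.8379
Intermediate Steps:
A(D, y) = -161*y
45953/(-9970) + 23094/A(213, -186) = 45953/(-9970) + 23094/((-161*(-186))) = 45953*(-1/9970) + 23094/29946 = -45953/9970 + 23094*(1/29946) = -45953/9970 + 3849/4991 = -190976893/49760270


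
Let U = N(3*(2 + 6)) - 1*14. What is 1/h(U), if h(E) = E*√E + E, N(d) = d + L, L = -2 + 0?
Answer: -1/56 + √2/28 ≈ 0.032650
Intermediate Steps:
L = -2
N(d) = -2 + d (N(d) = d - 2 = -2 + d)
U = 8 (U = (-2 + 3*(2 + 6)) - 1*14 = (-2 + 3*8) - 14 = (-2 + 24) - 14 = 22 - 14 = 8)
h(E) = E + E^(3/2) (h(E) = E^(3/2) + E = E + E^(3/2))
1/h(U) = 1/(8 + 8^(3/2)) = 1/(8 + 16*√2)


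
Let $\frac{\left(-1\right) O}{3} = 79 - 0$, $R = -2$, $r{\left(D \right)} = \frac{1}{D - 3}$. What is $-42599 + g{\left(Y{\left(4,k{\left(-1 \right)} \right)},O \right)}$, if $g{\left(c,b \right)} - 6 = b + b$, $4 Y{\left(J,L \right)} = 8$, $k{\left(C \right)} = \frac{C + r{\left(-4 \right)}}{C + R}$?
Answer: $-43067$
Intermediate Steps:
$r{\left(D \right)} = \frac{1}{-3 + D}$
$O = -237$ ($O = - 3 \left(79 - 0\right) = - 3 \left(79 + 0\right) = \left(-3\right) 79 = -237$)
$k{\left(C \right)} = \frac{- \frac{1}{7} + C}{-2 + C}$ ($k{\left(C \right)} = \frac{C + \frac{1}{-3 - 4}}{C - 2} = \frac{C + \frac{1}{-7}}{-2 + C} = \frac{C - \frac{1}{7}}{-2 + C} = \frac{- \frac{1}{7} + C}{-2 + C}$)
$Y{\left(J,L \right)} = 2$ ($Y{\left(J,L \right)} = \frac{1}{4} \cdot 8 = 2$)
$g{\left(c,b \right)} = 6 + 2 b$ ($g{\left(c,b \right)} = 6 + \left(b + b\right) = 6 + 2 b$)
$-42599 + g{\left(Y{\left(4,k{\left(-1 \right)} \right)},O \right)} = -42599 + \left(6 + 2 \left(-237\right)\right) = -42599 + \left(6 - 474\right) = -42599 - 468 = -43067$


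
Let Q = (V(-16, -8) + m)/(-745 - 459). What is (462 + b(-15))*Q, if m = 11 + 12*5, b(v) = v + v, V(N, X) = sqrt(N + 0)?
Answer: -7668/301 - 432*I/301 ≈ -25.475 - 1.4352*I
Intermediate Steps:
V(N, X) = sqrt(N)
b(v) = 2*v
m = 71 (m = 11 + 60 = 71)
Q = -71/1204 - I/301 (Q = (sqrt(-16) + 71)/(-745 - 459) = (4*I + 71)/(-1204) = (71 + 4*I)*(-1/1204) = -71/1204 - I/301 ≈ -0.05897 - 0.0033223*I)
(462 + b(-15))*Q = (462 + 2*(-15))*(-71/1204 - I/301) = (462 - 30)*(-71/1204 - I/301) = 432*(-71/1204 - I/301) = -7668/301 - 432*I/301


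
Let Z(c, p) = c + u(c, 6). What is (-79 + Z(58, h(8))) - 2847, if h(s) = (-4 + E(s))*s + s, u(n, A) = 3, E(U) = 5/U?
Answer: -2865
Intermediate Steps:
h(s) = s + s*(-4 + 5/s) (h(s) = (-4 + 5/s)*s + s = s*(-4 + 5/s) + s = s + s*(-4 + 5/s))
Z(c, p) = 3 + c (Z(c, p) = c + 3 = 3 + c)
(-79 + Z(58, h(8))) - 2847 = (-79 + (3 + 58)) - 2847 = (-79 + 61) - 2847 = -18 - 2847 = -2865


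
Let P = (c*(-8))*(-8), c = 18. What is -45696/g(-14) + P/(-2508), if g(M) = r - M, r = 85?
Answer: -26336/57 ≈ -462.04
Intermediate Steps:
P = 1152 (P = (18*(-8))*(-8) = -144*(-8) = 1152)
g(M) = 85 - M
-45696/g(-14) + P/(-2508) = -45696/(85 - 1*(-14)) + 1152/(-2508) = -45696/(85 + 14) + 1152*(-1/2508) = -45696/99 - 96/209 = -45696*1/99 - 96/209 = -15232/33 - 96/209 = -26336/57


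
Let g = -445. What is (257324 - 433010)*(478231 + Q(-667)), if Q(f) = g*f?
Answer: -136164731556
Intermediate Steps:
Q(f) = -445*f
(257324 - 433010)*(478231 + Q(-667)) = (257324 - 433010)*(478231 - 445*(-667)) = -175686*(478231 + 296815) = -175686*775046 = -136164731556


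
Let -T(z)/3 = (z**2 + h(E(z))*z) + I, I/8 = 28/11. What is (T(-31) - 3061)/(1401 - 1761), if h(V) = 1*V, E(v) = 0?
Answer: 8257/495 ≈ 16.681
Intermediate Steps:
h(V) = V
I = 224/11 (I = 8*(28/11) = 224/11 ≈ 20.364)
T(z) = -672/11 - 3*z**2 (T(z) = -3*((z**2 + 0*z) + 224/11) = -3*((z**2 + 0) + 224/11) = -3*(z**2 + 224/11) = -3*(224/11 + z**2) = -672/11 - 3*z**2)
(T(-31) - 3061)/(1401 - 1761) = ((-672/11 - 3*(-31)**2) - 3061)/(1401 - 1761) = ((-672/11 - 3*961) - 3061)/(-360) = ((-672/11 - 2883) - 3061)*(-1/360) = (-32385/11 - 3061)*(-1/360) = -66056/11*(-1/360) = 8257/495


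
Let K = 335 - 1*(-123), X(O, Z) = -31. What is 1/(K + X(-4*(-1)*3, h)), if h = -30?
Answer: 1/427 ≈ 0.0023419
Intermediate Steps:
K = 458 (K = 335 + 123 = 458)
1/(K + X(-4*(-1)*3, h)) = 1/(458 - 31) = 1/427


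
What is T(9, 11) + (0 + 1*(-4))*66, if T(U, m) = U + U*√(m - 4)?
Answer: -255 + 9*√7 ≈ -231.19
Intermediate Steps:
T(U, m) = U + U*√(-4 + m)
T(9, 11) + (0 + 1*(-4))*66 = 9*(1 + √(-4 + 11)) + (0 + 1*(-4))*66 = 9*(1 + √7) + (0 - 4)*66 = (9 + 9*√7) - 4*66 = (9 + 9*√7) - 264 = -255 + 9*√7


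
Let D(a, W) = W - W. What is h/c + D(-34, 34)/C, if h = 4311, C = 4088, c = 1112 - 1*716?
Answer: 479/44 ≈ 10.886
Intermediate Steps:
c = 396 (c = 1112 - 716 = 396)
D(a, W) = 0
h/c + D(-34, 34)/C = 4311/396 + 0/4088 = 4311*(1/396) + 0*(1/4088) = 479/44 + 0 = 479/44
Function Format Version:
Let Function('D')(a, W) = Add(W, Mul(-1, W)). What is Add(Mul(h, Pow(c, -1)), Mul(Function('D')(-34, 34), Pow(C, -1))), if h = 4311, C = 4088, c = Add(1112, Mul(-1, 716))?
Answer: Rational(479, 44) ≈ 10.886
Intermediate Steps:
c = 396 (c = Add(1112, -716) = 396)
Function('D')(a, W) = 0
Add(Mul(h, Pow(c, -1)), Mul(Function('D')(-34, 34), Pow(C, -1))) = Add(Mul(4311, Pow(396, -1)), Mul(0, Pow(4088, -1))) = Add(Mul(4311, Rational(1, 396)), Mul(0, Rational(1, 4088))) = Add(Rational(479, 44), 0) = Rational(479, 44)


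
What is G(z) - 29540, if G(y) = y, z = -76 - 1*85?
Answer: -29701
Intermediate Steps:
z = -161 (z = -76 - 85 = -161)
G(z) - 29540 = -161 - 29540 = -29701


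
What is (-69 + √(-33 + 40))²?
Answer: (69 - √7)² ≈ 4402.9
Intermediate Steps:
(-69 + √(-33 + 40))² = (-69 + √7)²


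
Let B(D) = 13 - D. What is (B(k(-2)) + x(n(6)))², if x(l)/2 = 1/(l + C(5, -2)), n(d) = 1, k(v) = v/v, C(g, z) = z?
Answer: 100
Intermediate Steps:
k(v) = 1
x(l) = 2/(-2 + l) (x(l) = 2/(l - 2) = 2/(-2 + l))
(B(k(-2)) + x(n(6)))² = ((13 - 1*1) + 2/(-2 + 1))² = ((13 - 1) + 2/(-1))² = (12 + 2*(-1))² = (12 - 2)² = 10² = 100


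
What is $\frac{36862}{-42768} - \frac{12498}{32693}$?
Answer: $- \frac{869821915}{699107112} \approx -1.2442$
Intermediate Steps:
$\frac{36862}{-42768} - \frac{12498}{32693} = 36862 \left(- \frac{1}{42768}\right) - \frac{12498}{32693} = - \frac{18431}{21384} - \frac{12498}{32693} = - \frac{869821915}{699107112}$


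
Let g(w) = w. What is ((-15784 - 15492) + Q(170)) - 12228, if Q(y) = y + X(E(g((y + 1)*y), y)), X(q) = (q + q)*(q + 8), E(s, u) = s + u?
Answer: 1710379706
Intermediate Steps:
X(q) = 2*q*(8 + q) (X(q) = (2*q)*(8 + q) = 2*q*(8 + q))
Q(y) = y + 2*(y + y*(1 + y))*(8 + y + y*(1 + y)) (Q(y) = y + 2*((y + 1)*y + y)*(8 + ((y + 1)*y + y)) = y + 2*((1 + y)*y + y)*(8 + ((1 + y)*y + y)) = y + 2*(y*(1 + y) + y)*(8 + (y*(1 + y) + y)) = y + 2*(y + y*(1 + y))*(8 + (y + y*(1 + y))) = y + 2*(y + y*(1 + y))*(8 + y + y*(1 + y)))
((-15784 - 15492) + Q(170)) - 12228 = ((-15784 - 15492) + 170*(1 + 2*(2 + 170)*(8 + 170 + 170*(1 + 170)))) - 12228 = (-31276 + 170*(1 + 2*172*(8 + 170 + 170*171))) - 12228 = (-31276 + 170*(1 + 2*172*(8 + 170 + 29070))) - 12228 = (-31276 + 170*(1 + 2*172*29248)) - 12228 = (-31276 + 170*(1 + 10061312)) - 12228 = (-31276 + 170*10061313) - 12228 = (-31276 + 1710423210) - 12228 = 1710391934 - 12228 = 1710379706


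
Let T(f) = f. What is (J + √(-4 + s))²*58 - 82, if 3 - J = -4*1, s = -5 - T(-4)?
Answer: 2470 + 812*I*√5 ≈ 2470.0 + 1815.7*I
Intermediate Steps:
s = -1 (s = -5 - 1*(-4) = -5 + 4 = -1)
J = 7 (J = 3 - (-4) = 3 - 1*(-4) = 3 + 4 = 7)
(J + √(-4 + s))²*58 - 82 = (7 + √(-4 - 1))²*58 - 82 = (7 + √(-5))²*58 - 82 = (7 + I*√5)²*58 - 82 = 58*(7 + I*√5)² - 82 = -82 + 58*(7 + I*√5)²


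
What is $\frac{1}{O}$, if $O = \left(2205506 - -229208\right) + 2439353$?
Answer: $\frac{1}{4874067} \approx 2.0517 \cdot 10^{-7}$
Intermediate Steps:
$O = 4874067$ ($O = \left(2205506 + 229208\right) + 2439353 = 2434714 + 2439353 = 4874067$)
$\frac{1}{O} = \frac{1}{4874067}$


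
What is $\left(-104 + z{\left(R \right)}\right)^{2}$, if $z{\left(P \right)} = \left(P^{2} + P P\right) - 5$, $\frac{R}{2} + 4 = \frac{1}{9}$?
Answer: $\frac{942841}{6561} \approx 143.7$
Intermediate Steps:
$R = - \frac{70}{9}$ ($R = -8 + \frac{2}{9} = - \frac{70}{9} \approx -7.7778$)
$z{\left(P \right)} = -5 + 2 P^{2}$ ($z{\left(P \right)} = \left(P^{2} + P^{2}\right) - 5 = 2 P^{2} - 5 = -5 + 2 P^{2}$)
$\left(-104 + z{\left(R \right)}\right)^{2} = \left(-104 - \left(5 - 2 \left(- \frac{70}{9}\right)^{2}\right)\right)^{2} = \left(-104 + \left(-5 + 2 \cdot \frac{4900}{81}\right)\right)^{2} = \left(-104 + \left(-5 + \frac{9800}{81}\right)\right)^{2} = \left(-104 + \frac{9395}{81}\right)^{2} = \left(\frac{971}{81}\right)^{2} = \frac{942841}{6561}$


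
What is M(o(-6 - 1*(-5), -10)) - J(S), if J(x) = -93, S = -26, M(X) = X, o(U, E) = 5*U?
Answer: 88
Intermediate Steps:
M(o(-6 - 1*(-5), -10)) - J(S) = 5*(-6 - 1*(-5)) - 1*(-93) = 5*(-6 + 5) + 93 = 5*(-1) + 93 = -5 + 93 = 88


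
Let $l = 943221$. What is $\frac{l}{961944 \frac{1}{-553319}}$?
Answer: $- \frac{173967366833}{320648} \approx -5.4255 \cdot 10^{5}$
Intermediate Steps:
$\frac{l}{961944 \frac{1}{-553319}} = \frac{943221}{961944 \frac{1}{-553319}} = \frac{943221}{961944 \left(- \frac{1}{553319}\right)} = \frac{943221}{- \frac{961944}{553319}} = 943221 \left(- \frac{553319}{961944}\right) = - \frac{173967366833}{320648}$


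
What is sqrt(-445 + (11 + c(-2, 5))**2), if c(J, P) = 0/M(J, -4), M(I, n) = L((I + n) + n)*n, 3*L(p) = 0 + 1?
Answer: 18*I ≈ 18.0*I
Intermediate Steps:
L(p) = 1/3 (L(p) = (0 + 1)/3 = (1/3)*1 = 1/3)
M(I, n) = n/3
c(J, P) = 0 (c(J, P) = 0/(((1/3)*(-4))) = 0/(-4/3) = 0*(-3/4) = 0)
sqrt(-445 + (11 + c(-2, 5))**2) = sqrt(-445 + (11 + 0)**2) = sqrt(-445 + 11**2) = sqrt(-445 + 121) = sqrt(-324) = 18*I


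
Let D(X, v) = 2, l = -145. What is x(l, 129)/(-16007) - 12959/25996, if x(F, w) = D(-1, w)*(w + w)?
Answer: -220848649/416117972 ≈ -0.53074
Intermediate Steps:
x(F, w) = 4*w (x(F, w) = 2*(w + w) = 2*(2*w) = 4*w)
x(l, 129)/(-16007) - 12959/25996 = (4*129)/(-16007) - 12959/25996 = 516*(-1/16007) - 12959*1/25996 = -516/16007 - 12959/25996 = -220848649/416117972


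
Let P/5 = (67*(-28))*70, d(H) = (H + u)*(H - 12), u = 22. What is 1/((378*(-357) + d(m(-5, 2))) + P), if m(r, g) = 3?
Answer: -1/791771 ≈ -1.2630e-6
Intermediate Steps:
d(H) = (-12 + H)*(22 + H) (d(H) = (H + 22)*(H - 12) = (22 + H)*(-12 + H) = (-12 + H)*(22 + H))
P = -656600 (P = 5*((67*(-28))*70) = 5*(-1876*70) = 5*(-131320) = -656600)
1/((378*(-357) + d(m(-5, 2))) + P) = 1/((378*(-357) + (-264 + 3² + 10*3)) - 656600) = 1/((-134946 + (-264 + 9 + 30)) - 656600) = 1/((-134946 - 225) - 656600) = 1/(-135171 - 656600) = 1/(-791771) = -1/791771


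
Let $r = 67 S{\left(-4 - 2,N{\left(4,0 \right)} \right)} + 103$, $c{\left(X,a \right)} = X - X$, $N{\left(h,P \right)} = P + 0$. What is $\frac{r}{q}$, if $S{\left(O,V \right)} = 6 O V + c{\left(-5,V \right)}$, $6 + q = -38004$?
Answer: $- \frac{103}{38010} \approx -0.0027098$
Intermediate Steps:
$q = -38010$ ($q = -6 - 38004 = -38010$)
$N{\left(h,P \right)} = P$
$c{\left(X,a \right)} = 0$
$S{\left(O,V \right)} = 6 O V$ ($S{\left(O,V \right)} = 6 O V + 0 = 6 O V$)
$r = 103$ ($r = 67 \cdot 6 \left(-4 - 2\right) 0 + 103 = 67 \cdot 6 \left(-6\right) 0 + 103 = 67 \cdot 0 + 103 = 0 + 103 = 103$)
$\frac{r}{q} = \frac{103}{-38010} = 103 \left(- \frac{1}{38010}\right) = - \frac{103}{38010}$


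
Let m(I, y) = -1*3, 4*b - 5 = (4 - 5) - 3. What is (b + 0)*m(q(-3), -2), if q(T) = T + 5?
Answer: -¾ ≈ -0.75000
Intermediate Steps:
q(T) = 5 + T
b = ¼ (b = 5/4 + ((4 - 5) - 3)/4 = 5/4 + (-1 - 3)/4 = 5/4 + (¼)*(-4) = 5/4 - 1 = ¼ ≈ 0.25000)
m(I, y) = -3
(b + 0)*m(q(-3), -2) = (¼ + 0)*(-3) = (¼)*(-3) = -¾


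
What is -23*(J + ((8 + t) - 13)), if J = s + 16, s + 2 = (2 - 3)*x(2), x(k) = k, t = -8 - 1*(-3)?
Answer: -46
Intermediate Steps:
t = -5 (t = -8 + 3 = -5)
s = -4 (s = -2 + (2 - 3)*2 = -2 - 1*2 = -2 - 2 = -4)
J = 12 (J = -4 + 16 = 12)
-23*(J + ((8 + t) - 13)) = -23*(12 + ((8 - 5) - 13)) = -23*(12 + (3 - 13)) = -23*(12 - 10) = -23*2 = -46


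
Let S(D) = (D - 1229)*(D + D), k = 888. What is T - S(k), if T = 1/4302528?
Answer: 2605679797249/4302528 ≈ 6.0562e+5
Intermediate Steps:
T = 1/4302528 ≈ 2.3242e-7
S(D) = 2*D*(-1229 + D) (S(D) = (-1229 + D)*(2*D) = 2*D*(-1229 + D))
T - S(k) = 1/4302528 - 2*888*(-1229 + 888) = 1/4302528 - 2*888*(-341) = 1/4302528 - 1*(-605616) = 1/4302528 + 605616 = 2605679797249/4302528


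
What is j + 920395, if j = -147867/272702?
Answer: 250993409423/272702 ≈ 9.2039e+5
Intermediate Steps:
j = -147867/272702 (j = -147867*1/272702 = -147867/272702 ≈ -0.54223)
j + 920395 = -147867/272702 + 920395 = 250993409423/272702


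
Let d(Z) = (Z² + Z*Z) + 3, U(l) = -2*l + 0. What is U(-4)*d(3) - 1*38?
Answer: 130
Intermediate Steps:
U(l) = -2*l
d(Z) = 3 + 2*Z² (d(Z) = (Z² + Z²) + 3 = 2*Z² + 3 = 3 + 2*Z²)
U(-4)*d(3) - 1*38 = (-2*(-4))*(3 + 2*3²) - 1*38 = 8*(3 + 2*9) - 38 = 8*(3 + 18) - 38 = 8*21 - 38 = 168 - 38 = 130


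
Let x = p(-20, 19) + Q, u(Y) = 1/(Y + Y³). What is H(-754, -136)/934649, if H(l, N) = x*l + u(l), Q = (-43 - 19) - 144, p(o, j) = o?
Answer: 73045688434471/400648339531882 ≈ 0.18232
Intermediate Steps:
Q = -206 (Q = -62 - 144 = -206)
x = -226 (x = -20 - 206 = -226)
H(l, N) = 1/(l + l³) - 226*l (H(l, N) = -226*l + 1/(l + l³) = 1/(l + l³) - 226*l)
H(-754, -136)/934649 = (1/(-754 + (-754)³) - 226*(-754))/934649 = (1/(-754 - 428661064) + 170404)*(1/934649) = (1/(-428661818) + 170404)*(1/934649) = (-1/428661818 + 170404)*(1/934649) = (73045688434471/428661818)*(1/934649) = 73045688434471/400648339531882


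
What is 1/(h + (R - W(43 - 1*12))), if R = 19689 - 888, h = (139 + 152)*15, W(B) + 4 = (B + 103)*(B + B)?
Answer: 1/14862 ≈ 6.7286e-5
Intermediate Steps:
W(B) = -4 + 2*B*(103 + B) (W(B) = -4 + (B + 103)*(B + B) = -4 + (103 + B)*(2*B) = -4 + 2*B*(103 + B))
h = 4365 (h = 291*15 = 4365)
R = 18801
1/(h + (R - W(43 - 1*12))) = 1/(4365 + (18801 - (-4 + 2*(43 - 1*12)**2 + 206*(43 - 1*12)))) = 1/(4365 + (18801 - (-4 + 2*(43 - 12)**2 + 206*(43 - 12)))) = 1/(4365 + (18801 - (-4 + 2*31**2 + 206*31))) = 1/(4365 + (18801 - (-4 + 2*961 + 6386))) = 1/(4365 + (18801 - (-4 + 1922 + 6386))) = 1/(4365 + (18801 - 1*8304)) = 1/(4365 + (18801 - 8304)) = 1/(4365 + 10497) = 1/14862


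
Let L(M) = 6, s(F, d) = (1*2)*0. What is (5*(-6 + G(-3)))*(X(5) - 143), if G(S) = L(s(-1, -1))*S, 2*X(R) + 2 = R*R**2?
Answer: 9780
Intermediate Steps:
s(F, d) = 0 (s(F, d) = 2*0 = 0)
X(R) = -1 + R**3/2 (X(R) = -1 + (R*R**2)/2 = -1 + R**3/2)
G(S) = 6*S
(5*(-6 + G(-3)))*(X(5) - 143) = (5*(-6 + 6*(-3)))*((-1 + (1/2)*5**3) - 143) = (5*(-6 - 18))*((-1 + (1/2)*125) - 143) = (5*(-24))*((-1 + 125/2) - 143) = -120*(123/2 - 143) = -120*(-163/2) = 9780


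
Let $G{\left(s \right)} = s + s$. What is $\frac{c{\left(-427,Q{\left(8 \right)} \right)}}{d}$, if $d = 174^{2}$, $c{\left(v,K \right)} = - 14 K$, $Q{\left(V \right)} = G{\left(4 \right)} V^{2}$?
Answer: $- \frac{1792}{7569} \approx -0.23676$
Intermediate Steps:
$G{\left(s \right)} = 2 s$
$Q{\left(V \right)} = 8 V^{2}$ ($Q{\left(V \right)} = 2 \cdot 4 V^{2} = 8 V^{2}$)
$d = 30276$
$\frac{c{\left(-427,Q{\left(8 \right)} \right)}}{d} = \frac{\left(-14\right) 8 \cdot 8^{2}}{30276} = - 14 \cdot 8 \cdot 64 \cdot \frac{1}{30276} = \left(-14\right) 512 \cdot \frac{1}{30276} = \left(-7168\right) \frac{1}{30276} = - \frac{1792}{7569}$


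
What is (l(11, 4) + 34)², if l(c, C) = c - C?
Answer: 1681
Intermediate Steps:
(l(11, 4) + 34)² = ((11 - 1*4) + 34)² = ((11 - 4) + 34)² = (7 + 34)² = 41² = 1681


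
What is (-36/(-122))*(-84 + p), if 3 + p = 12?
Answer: -1350/61 ≈ -22.131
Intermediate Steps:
p = 9 (p = -3 + 12 = 9)
(-36/(-122))*(-84 + p) = (-36/(-122))*(-84 + 9) = -36*(-1/122)*(-75) = (18/61)*(-75) = -1350/61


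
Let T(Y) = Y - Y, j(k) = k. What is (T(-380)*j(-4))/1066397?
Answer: 0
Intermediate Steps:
T(Y) = 0
(T(-380)*j(-4))/1066397 = (0*(-4))/1066397 = 0*(1/1066397) = 0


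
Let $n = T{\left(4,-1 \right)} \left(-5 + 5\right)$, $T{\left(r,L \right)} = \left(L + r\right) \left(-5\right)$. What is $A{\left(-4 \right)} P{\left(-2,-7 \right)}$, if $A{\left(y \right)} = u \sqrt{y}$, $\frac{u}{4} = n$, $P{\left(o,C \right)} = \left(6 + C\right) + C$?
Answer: $0$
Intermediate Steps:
$P{\left(o,C \right)} = 6 + 2 C$
$T{\left(r,L \right)} = - 5 L - 5 r$
$n = 0$ ($n = \left(\left(-5\right) \left(-1\right) - 20\right) \left(-5 + 5\right) = \left(5 - 20\right) 0 = \left(-15\right) 0 = 0$)
$u = 0$ ($u = 4 \cdot 0 = 0$)
$A{\left(y \right)} = 0$ ($A{\left(y \right)} = 0 \sqrt{y} = 0$)
$A{\left(-4 \right)} P{\left(-2,-7 \right)} = 0 \left(6 + 2 \left(-7\right)\right) = 0 \left(6 - 14\right) = 0 \left(-8\right) = 0$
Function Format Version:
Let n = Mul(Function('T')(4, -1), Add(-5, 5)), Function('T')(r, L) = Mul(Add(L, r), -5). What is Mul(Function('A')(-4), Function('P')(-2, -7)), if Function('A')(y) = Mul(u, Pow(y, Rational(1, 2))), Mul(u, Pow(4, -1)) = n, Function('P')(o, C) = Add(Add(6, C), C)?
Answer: 0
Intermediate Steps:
Function('P')(o, C) = Add(6, Mul(2, C))
Function('T')(r, L) = Add(Mul(-5, L), Mul(-5, r))
n = 0 (n = Mul(Add(Mul(-5, -1), Mul(-5, 4)), Add(-5, 5)) = Mul(Add(5, -20), 0) = Mul(-15, 0) = 0)
u = 0 (u = Mul(4, 0) = 0)
Function('A')(y) = 0 (Function('A')(y) = Mul(0, Pow(y, Rational(1, 2))) = 0)
Mul(Function('A')(-4), Function('P')(-2, -7)) = Mul(0, Add(6, Mul(2, -7))) = Mul(0, Add(6, -14)) = Mul(0, -8) = 0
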